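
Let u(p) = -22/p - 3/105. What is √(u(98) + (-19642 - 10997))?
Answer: I*√37533085/35 ≈ 175.04*I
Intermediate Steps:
u(p) = -1/35 - 22/p (u(p) = -22/p - 3*1/105 = -22/p - 1/35 = -1/35 - 22/p)
√(u(98) + (-19642 - 10997)) = √((1/35)*(-770 - 1*98)/98 + (-19642 - 10997)) = √((1/35)*(1/98)*(-770 - 98) - 30639) = √((1/35)*(1/98)*(-868) - 30639) = √(-62/245 - 30639) = √(-7506617/245) = I*√37533085/35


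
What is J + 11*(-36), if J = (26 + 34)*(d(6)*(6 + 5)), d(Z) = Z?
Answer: 3564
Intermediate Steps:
J = 3960 (J = (26 + 34)*(6*(6 + 5)) = 60*(6*11) = 60*66 = 3960)
J + 11*(-36) = 3960 + 11*(-36) = 3960 - 396 = 3564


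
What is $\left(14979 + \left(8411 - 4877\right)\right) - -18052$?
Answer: $36565$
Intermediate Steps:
$\left(14979 + \left(8411 - 4877\right)\right) - -18052 = \left(14979 + \left(8411 - 4877\right)\right) + 18052 = \left(14979 + 3534\right) + 18052 = 18513 + 18052 = 36565$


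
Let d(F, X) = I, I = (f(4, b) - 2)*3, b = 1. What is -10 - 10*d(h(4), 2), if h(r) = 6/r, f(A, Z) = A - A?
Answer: 50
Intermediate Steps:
f(A, Z) = 0
I = -6 (I = (0 - 2)*3 = -2*3 = -6)
d(F, X) = -6
-10 - 10*d(h(4), 2) = -10 - 10*(-6) = -10 + 60 = 50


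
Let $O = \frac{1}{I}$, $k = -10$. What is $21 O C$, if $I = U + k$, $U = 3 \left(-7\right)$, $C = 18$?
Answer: $- \frac{378}{31} \approx -12.194$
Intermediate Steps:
$U = -21$
$I = -31$ ($I = -21 - 10 = -31$)
$O = - \frac{1}{31}$ ($O = \frac{1}{-31} = - \frac{1}{31} \approx -0.032258$)
$21 O C = 21 \left(- \frac{1}{31}\right) 18 = \left(- \frac{21}{31}\right) 18 = - \frac{378}{31}$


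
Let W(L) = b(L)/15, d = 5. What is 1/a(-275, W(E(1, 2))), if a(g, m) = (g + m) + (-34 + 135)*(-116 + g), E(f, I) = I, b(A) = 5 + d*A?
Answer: -1/39765 ≈ -2.5148e-5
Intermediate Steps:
b(A) = 5 + 5*A
W(L) = ⅓ + L/3 (W(L) = (5 + 5*L)/15 = (5 + 5*L)*(1/15) = ⅓ + L/3)
a(g, m) = -11716 + m + 102*g (a(g, m) = (g + m) + 101*(-116 + g) = (g + m) + (-11716 + 101*g) = -11716 + m + 102*g)
1/a(-275, W(E(1, 2))) = 1/(-11716 + (⅓ + (⅓)*2) + 102*(-275)) = 1/(-11716 + (⅓ + ⅔) - 28050) = 1/(-11716 + 1 - 28050) = 1/(-39765) = -1/39765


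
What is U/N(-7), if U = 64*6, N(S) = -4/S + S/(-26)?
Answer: 23296/51 ≈ 456.78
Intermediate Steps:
N(S) = -4/S - S/26 (N(S) = -4/S + S*(-1/26) = -4/S - S/26)
U = 384
U/N(-7) = 384/(-4/(-7) - 1/26*(-7)) = 384/(-4*(-1/7) + 7/26) = 384/(4/7 + 7/26) = 384/(153/182) = 384*(182/153) = 23296/51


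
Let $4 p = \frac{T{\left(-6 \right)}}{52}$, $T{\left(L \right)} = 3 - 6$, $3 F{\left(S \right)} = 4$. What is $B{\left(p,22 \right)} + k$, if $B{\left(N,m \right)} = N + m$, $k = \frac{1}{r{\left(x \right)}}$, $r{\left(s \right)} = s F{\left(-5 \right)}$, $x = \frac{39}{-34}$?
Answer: $\frac{4437}{208} \approx 21.332$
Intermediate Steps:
$F{\left(S \right)} = \frac{4}{3}$ ($F{\left(S \right)} = \frac{1}{3} \cdot 4 = \frac{4}{3}$)
$x = - \frac{39}{34}$ ($x = 39 \left(- \frac{1}{34}\right) = - \frac{39}{34} \approx -1.1471$)
$r{\left(s \right)} = \frac{4 s}{3}$ ($r{\left(s \right)} = s \frac{4}{3} = \frac{4 s}{3}$)
$T{\left(L \right)} = -3$ ($T{\left(L \right)} = 3 - 6 = -3$)
$k = - \frac{17}{26}$ ($k = \frac{1}{\frac{4}{3} \left(- \frac{39}{34}\right)} = \frac{1}{- \frac{26}{17}} = - \frac{17}{26} \approx -0.65385$)
$p = - \frac{3}{208}$ ($p = \frac{\left(-3\right) \frac{1}{52}}{4} = \frac{1}{4} \left(- \frac{3}{52}\right) = - \frac{3}{208} \approx -0.014423$)
$B{\left(p,22 \right)} + k = \left(- \frac{3}{208} + 22\right) - \frac{17}{26} = \frac{4573}{208} - \frac{17}{26} = \frac{4437}{208}$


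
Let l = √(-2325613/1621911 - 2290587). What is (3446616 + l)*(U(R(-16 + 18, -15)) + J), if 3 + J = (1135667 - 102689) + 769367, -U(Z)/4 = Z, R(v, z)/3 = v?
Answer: 6211898055888 + 1802318*I*√6025611149872754070/1621911 ≈ 6.2119e+12 + 2.7278e+9*I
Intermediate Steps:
R(v, z) = 3*v
U(Z) = -4*Z
J = 1802342 (J = -3 + ((1135667 - 102689) + 769367) = -3 + (1032978 + 769367) = -3 + 1802345 = 1802342)
l = I*√6025611149872754070/1621911 (l = √(-2325613*1/1621911 - 2290587) = √(-2325613/1621911 - 2290587) = √(-3715130577370/1621911) = I*√6025611149872754070/1621911 ≈ 1513.5*I)
(3446616 + l)*(U(R(-16 + 18, -15)) + J) = (3446616 + I*√6025611149872754070/1621911)*(-12*(-16 + 18) + 1802342) = (3446616 + I*√6025611149872754070/1621911)*(-12*2 + 1802342) = (3446616 + I*√6025611149872754070/1621911)*(-4*6 + 1802342) = (3446616 + I*√6025611149872754070/1621911)*(-24 + 1802342) = (3446616 + I*√6025611149872754070/1621911)*1802318 = 6211898055888 + 1802318*I*√6025611149872754070/1621911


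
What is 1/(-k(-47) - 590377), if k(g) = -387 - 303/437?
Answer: -437/257825327 ≈ -1.6949e-6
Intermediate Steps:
k(g) = -169422/437 (k(g) = -387 - 303/437 = -169422/437)
1/(-k(-47) - 590377) = 1/(-1*(-169422/437) - 590377) = 1/(169422/437 - 590377) = 1/(-257825327/437) = -437/257825327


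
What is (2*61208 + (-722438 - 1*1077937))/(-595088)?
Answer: 1677959/595088 ≈ 2.8197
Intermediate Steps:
(2*61208 + (-722438 - 1*1077937))/(-595088) = (122416 + (-722438 - 1077937))*(-1/595088) = (122416 - 1800375)*(-1/595088) = -1677959*(-1/595088) = 1677959/595088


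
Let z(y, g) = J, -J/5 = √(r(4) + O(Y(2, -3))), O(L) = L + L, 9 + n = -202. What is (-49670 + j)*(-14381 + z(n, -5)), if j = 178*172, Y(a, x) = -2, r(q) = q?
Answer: 274015574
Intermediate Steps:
n = -211 (n = -9 - 202 = -211)
O(L) = 2*L
J = 0 (J = -5*√(4 + 2*(-2)) = -5*√(4 - 4) = -5*√0 = -5*0 = 0)
z(y, g) = 0
j = 30616
(-49670 + j)*(-14381 + z(n, -5)) = (-49670 + 30616)*(-14381 + 0) = -19054*(-14381) = 274015574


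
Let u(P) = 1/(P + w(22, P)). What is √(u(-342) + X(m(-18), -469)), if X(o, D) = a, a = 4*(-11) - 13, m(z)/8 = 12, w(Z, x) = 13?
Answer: I*√6170066/329 ≈ 7.55*I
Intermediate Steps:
m(z) = 96 (m(z) = 8*12 = 96)
u(P) = 1/(13 + P) (u(P) = 1/(P + 13) = 1/(13 + P))
a = -57 (a = -44 - 13 = -57)
X(o, D) = -57
√(u(-342) + X(m(-18), -469)) = √(1/(13 - 342) - 57) = √(1/(-329) - 57) = √(-1/329 - 57) = √(-18754/329) = I*√6170066/329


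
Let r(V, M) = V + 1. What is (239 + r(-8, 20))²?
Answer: 53824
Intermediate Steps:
r(V, M) = 1 + V
(239 + r(-8, 20))² = (239 + (1 - 8))² = (239 - 7)² = 232² = 53824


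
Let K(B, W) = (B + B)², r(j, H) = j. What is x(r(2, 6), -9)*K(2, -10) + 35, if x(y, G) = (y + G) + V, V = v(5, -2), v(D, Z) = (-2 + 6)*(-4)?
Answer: -333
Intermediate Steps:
v(D, Z) = -16 (v(D, Z) = 4*(-4) = -16)
K(B, W) = 4*B² (K(B, W) = (2*B)² = 4*B²)
V = -16
x(y, G) = -16 + G + y (x(y, G) = (y + G) - 16 = (G + y) - 16 = -16 + G + y)
x(r(2, 6), -9)*K(2, -10) + 35 = (-16 - 9 + 2)*(4*2²) + 35 = -92*4 + 35 = -23*16 + 35 = -368 + 35 = -333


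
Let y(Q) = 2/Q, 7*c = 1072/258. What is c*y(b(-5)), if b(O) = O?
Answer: -1072/4515 ≈ -0.23743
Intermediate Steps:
c = 536/903 (c = (1072/258)/7 = (1072*(1/258))/7 = (1/7)*(536/129) = 536/903 ≈ 0.59358)
c*y(b(-5)) = 536*(2/(-5))/903 = 536*(2*(-1/5))/903 = (536/903)*(-2/5) = -1072/4515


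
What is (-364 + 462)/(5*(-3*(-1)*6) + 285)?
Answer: 98/375 ≈ 0.26133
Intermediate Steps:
(-364 + 462)/(5*(-3*(-1)*6) + 285) = 98/(5*(3*6) + 285) = 98/(5*18 + 285) = 98/(90 + 285) = 98/375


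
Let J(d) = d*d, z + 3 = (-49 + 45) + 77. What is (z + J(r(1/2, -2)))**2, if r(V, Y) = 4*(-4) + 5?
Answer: 36481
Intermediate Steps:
z = 70 (z = -3 + ((-49 + 45) + 77) = -3 + (-4 + 77) = -3 + 73 = 70)
r(V, Y) = -11 (r(V, Y) = -16 + 5 = -11)
J(d) = d**2
(z + J(r(1/2, -2)))**2 = (70 + (-11)**2)**2 = (70 + 121)**2 = 191**2 = 36481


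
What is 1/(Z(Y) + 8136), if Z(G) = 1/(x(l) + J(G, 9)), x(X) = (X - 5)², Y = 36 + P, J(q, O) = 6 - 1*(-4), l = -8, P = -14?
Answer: 179/1456345 ≈ 0.00012291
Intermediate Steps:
J(q, O) = 10 (J(q, O) = 6 + 4 = 10)
Y = 22 (Y = 36 - 14 = 22)
x(X) = (-5 + X)²
Z(G) = 1/179 (Z(G) = 1/((-5 - 8)² + 10) = 1/((-13)² + 10) = 1/(169 + 10) = 1/179)
1/(Z(Y) + 8136) = 1/(1/179 + 8136) = 1/(1456345/179) = 179/1456345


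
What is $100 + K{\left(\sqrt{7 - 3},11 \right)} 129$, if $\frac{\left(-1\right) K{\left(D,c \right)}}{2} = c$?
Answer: $-2738$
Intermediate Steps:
$K{\left(D,c \right)} = - 2 c$
$100 + K{\left(\sqrt{7 - 3},11 \right)} 129 = 100 + \left(-2\right) 11 \cdot 129 = 100 - 2838 = -2738$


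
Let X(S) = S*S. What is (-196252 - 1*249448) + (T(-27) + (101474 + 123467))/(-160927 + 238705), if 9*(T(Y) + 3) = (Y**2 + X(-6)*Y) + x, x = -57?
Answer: -1793039467/4023 ≈ -4.4570e+5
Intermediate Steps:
X(S) = S**2
T(Y) = -28/3 + 4*Y + Y**2/9 (T(Y) = -3 + ((Y**2 + (-6)**2*Y) - 57)/9 = -3 + ((Y**2 + 36*Y) - 57)/9 = -3 + (-57 + Y**2 + 36*Y)/9 = -3 + (-19/3 + 4*Y + Y**2/9) = -28/3 + 4*Y + Y**2/9)
(-196252 - 1*249448) + (T(-27) + (101474 + 123467))/(-160927 + 238705) = (-196252 - 1*249448) + ((-28/3 + 4*(-27) + (1/9)*(-27)**2) + (101474 + 123467))/(-160927 + 238705) = (-196252 - 249448) + ((-28/3 - 108 + (1/9)*729) + 224941)/77778 = -445700 + ((-28/3 - 108 + 81) + 224941)*(1/77778) = -445700 + (-109/3 + 224941)*(1/77778) = -445700 + (674714/3)*(1/77778) = -445700 + 11633/4023 = -1793039467/4023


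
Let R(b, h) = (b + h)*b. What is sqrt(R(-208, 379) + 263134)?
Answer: sqrt(227566) ≈ 477.04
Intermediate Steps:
R(b, h) = b*(b + h)
sqrt(R(-208, 379) + 263134) = sqrt(-208*(-208 + 379) + 263134) = sqrt(-208*171 + 263134) = sqrt(-35568 + 263134) = sqrt(227566)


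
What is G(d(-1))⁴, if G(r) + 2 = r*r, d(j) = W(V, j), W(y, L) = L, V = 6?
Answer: 1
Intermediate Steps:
d(j) = j
G(r) = -2 + r² (G(r) = -2 + r*r = -2 + r²)
G(d(-1))⁴ = (-2 + (-1)²)⁴ = (-2 + 1)⁴ = (-1)⁴ = 1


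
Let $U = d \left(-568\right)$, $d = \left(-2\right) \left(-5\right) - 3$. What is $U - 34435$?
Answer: $-38411$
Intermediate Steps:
$d = 7$ ($d = 10 - 3 = 7$)
$U = -3976$ ($U = 7 \left(-568\right) = -3976$)
$U - 34435 = -3976 - 34435 = -38411$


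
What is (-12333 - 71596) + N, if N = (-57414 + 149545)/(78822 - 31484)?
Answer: -3972938871/47338 ≈ -83927.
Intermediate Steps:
N = 92131/47338 ≈ 1.9462
(-12333 - 71596) + N = (-12333 - 71596) + 92131/47338 = -83929 + 92131/47338 = -3972938871/47338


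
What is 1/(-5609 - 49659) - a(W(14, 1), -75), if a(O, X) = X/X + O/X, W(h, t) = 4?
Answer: -3924103/4145100 ≈ -0.94668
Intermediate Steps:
a(O, X) = 1 + O/X
1/(-5609 - 49659) - a(W(14, 1), -75) = 1/(-5609 - 49659) - (4 - 75)/(-75) = 1/(-55268) - (-1)*(-71)/75 = -1/55268 - 1*71/75 = -1/55268 - 71/75 = -3924103/4145100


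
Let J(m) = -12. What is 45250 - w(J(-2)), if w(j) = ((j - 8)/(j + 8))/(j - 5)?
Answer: 769255/17 ≈ 45250.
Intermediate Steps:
w(j) = (-8 + j)/((-5 + j)*(8 + j)) (w(j) = ((-8 + j)/(8 + j))/(-5 + j) = (-8 + j)/((-5 + j)*(8 + j)))
45250 - w(J(-2)) = 45250 - (-8 - 12)/(-40 + (-12)² + 3*(-12)) = 45250 - (-20)/(-40 + 144 - 36) = 45250 - (-20)/68 = 45250 - 1*(-5/17) = 45250 + 5/17 = 769255/17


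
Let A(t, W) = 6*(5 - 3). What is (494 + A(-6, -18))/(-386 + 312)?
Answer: -253/37 ≈ -6.8378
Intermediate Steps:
A(t, W) = 12 (A(t, W) = 6*2 = 12)
(494 + A(-6, -18))/(-386 + 312) = (494 + 12)/(-386 + 312) = 506/(-74) = 506*(-1/74) = -253/37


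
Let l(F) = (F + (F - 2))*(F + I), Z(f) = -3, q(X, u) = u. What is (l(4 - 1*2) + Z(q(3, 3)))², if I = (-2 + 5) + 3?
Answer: 169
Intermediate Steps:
I = 6 (I = 3 + 3 = 6)
l(F) = (-2 + 2*F)*(6 + F) (l(F) = (F + (F - 2))*(F + 6) = (F + (-2 + F))*(6 + F) = (-2 + 2*F)*(6 + F))
(l(4 - 1*2) + Z(q(3, 3)))² = ((-12 + 2*(4 - 1*2)² + 10*(4 - 1*2)) - 3)² = ((-12 + 2*(4 - 2)² + 10*(4 - 2)) - 3)² = ((-12 + 2*2² + 10*2) - 3)² = ((-12 + 2*4 + 20) - 3)² = ((-12 + 8 + 20) - 3)² = (16 - 3)² = 13² = 169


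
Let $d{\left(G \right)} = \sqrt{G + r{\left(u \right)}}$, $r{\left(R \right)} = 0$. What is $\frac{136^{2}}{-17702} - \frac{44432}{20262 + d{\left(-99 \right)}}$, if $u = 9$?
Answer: $\frac{16 \left(- 1734 \sqrt{11} + 36290663 i\right)}{26553 \left(\sqrt{11} - 6754 i\right)} \approx -3.2377 + 0.0010768 i$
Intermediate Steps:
$d{\left(G \right)} = \sqrt{G}$ ($d{\left(G \right)} = \sqrt{G + 0} = \sqrt{G}$)
$\frac{136^{2}}{-17702} - \frac{44432}{20262 + d{\left(-99 \right)}} = \frac{136^{2}}{-17702} - \frac{44432}{20262 + \sqrt{-99}} = 18496 \left(- \frac{1}{17702}\right) - \frac{44432}{20262 + 3 i \sqrt{11}} = - \frac{9248}{8851} - \frac{44432}{20262 + 3 i \sqrt{11}}$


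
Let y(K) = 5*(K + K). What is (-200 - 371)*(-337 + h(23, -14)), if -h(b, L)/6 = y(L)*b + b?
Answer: -10760495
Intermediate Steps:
y(K) = 10*K (y(K) = 5*(2*K) = 10*K)
h(b, L) = -6*b - 60*L*b (h(b, L) = -6*((10*L)*b + b) = -6*(10*L*b + b) = -6*(b + 10*L*b) = -6*b - 60*L*b)
(-200 - 371)*(-337 + h(23, -14)) = (-200 - 371)*(-337 - 6*23*(1 + 10*(-14))) = -571*(-337 - 6*23*(1 - 140)) = -571*(-337 - 6*23*(-139)) = -571*(-337 + 19182) = -571*18845 = -10760495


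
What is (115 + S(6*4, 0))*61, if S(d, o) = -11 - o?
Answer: 6344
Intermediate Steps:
(115 + S(6*4, 0))*61 = (115 + (-11 - 1*0))*61 = (115 + (-11 + 0))*61 = (115 - 11)*61 = 104*61 = 6344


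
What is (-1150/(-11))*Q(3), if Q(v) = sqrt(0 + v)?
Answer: 1150*sqrt(3)/11 ≈ 181.08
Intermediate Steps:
Q(v) = sqrt(v)
(-1150/(-11))*Q(3) = (-1150/(-11))*sqrt(3) = (-1150*(-1)/11)*sqrt(3) = (-46*(-25/11))*sqrt(3) = 1150*sqrt(3)/11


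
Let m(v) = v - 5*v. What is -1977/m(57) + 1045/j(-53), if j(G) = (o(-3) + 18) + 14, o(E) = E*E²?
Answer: 16543/76 ≈ 217.67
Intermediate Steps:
m(v) = -4*v
o(E) = E³
j(G) = 5 (j(G) = ((-3)³ + 18) + 14 = (-27 + 18) + 14 = -9 + 14 = 5)
-1977/m(57) + 1045/j(-53) = -1977/((-4*57)) + 1045/5 = -1977/(-228) + 1045*(⅕) = -1977*(-1/228) + 209 = 659/76 + 209 = 16543/76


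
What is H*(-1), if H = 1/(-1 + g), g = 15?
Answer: -1/14 ≈ -0.071429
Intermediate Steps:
H = 1/14 (H = 1/(-1 + 15) = 1/14 ≈ 0.071429)
H*(-1) = (1/14)*(-1) = -1/14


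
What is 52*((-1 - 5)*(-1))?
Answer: 312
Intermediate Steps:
52*((-1 - 5)*(-1)) = 52*(-6*(-1)) = 52*6 = 312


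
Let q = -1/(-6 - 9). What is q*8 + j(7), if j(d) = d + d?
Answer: 218/15 ≈ 14.533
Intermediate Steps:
q = 1/15 (q = -1/(-15) = -1/15*(-1) = 1/15 ≈ 0.066667)
j(d) = 2*d
q*8 + j(7) = (1/15)*8 + 2*7 = 8/15 + 14 = 218/15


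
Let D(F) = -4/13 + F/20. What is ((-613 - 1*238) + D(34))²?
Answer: 12198981601/16900 ≈ 7.2183e+5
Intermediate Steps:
D(F) = -4/13 + F/20 (D(F) = -4*1/13 + F*(1/20) = -4/13 + F/20)
((-613 - 1*238) + D(34))² = ((-613 - 1*238) + (-4/13 + (1/20)*34))² = ((-613 - 238) + (-4/13 + 17/10))² = (-851 + 181/130)² = (-110449/130)² = 12198981601/16900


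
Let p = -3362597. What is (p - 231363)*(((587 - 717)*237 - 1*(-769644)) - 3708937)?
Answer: 10674431377880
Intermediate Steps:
(p - 231363)*(((587 - 717)*237 - 1*(-769644)) - 3708937) = (-3362597 - 231363)*(((587 - 717)*237 - 1*(-769644)) - 3708937) = -3593960*((-130*237 + 769644) - 3708937) = -3593960*((-30810 + 769644) - 3708937) = -3593960*(738834 - 3708937) = -3593960*(-2970103) = 10674431377880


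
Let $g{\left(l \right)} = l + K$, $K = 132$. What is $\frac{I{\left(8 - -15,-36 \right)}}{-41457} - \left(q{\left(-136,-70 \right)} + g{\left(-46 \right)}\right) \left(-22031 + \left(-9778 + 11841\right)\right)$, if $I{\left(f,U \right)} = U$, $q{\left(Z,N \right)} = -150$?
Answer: $- \frac{17660018676}{13819} \approx -1.278 \cdot 10^{6}$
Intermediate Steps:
$g{\left(l \right)} = 132 + l$ ($g{\left(l \right)} = l + 132 = 132 + l$)
$\frac{I{\left(8 - -15,-36 \right)}}{-41457} - \left(q{\left(-136,-70 \right)} + g{\left(-46 \right)}\right) \left(-22031 + \left(-9778 + 11841\right)\right) = - \frac{36}{-41457} - \left(-150 + \left(132 - 46\right)\right) \left(-22031 + \left(-9778 + 11841\right)\right) = \left(-36\right) \left(- \frac{1}{41457}\right) - \left(-150 + 86\right) \left(-22031 + 2063\right) = \frac{12}{13819} - \left(-64\right) \left(-19968\right) = \frac{12}{13819} - 1277952 = - \frac{17660018676}{13819}$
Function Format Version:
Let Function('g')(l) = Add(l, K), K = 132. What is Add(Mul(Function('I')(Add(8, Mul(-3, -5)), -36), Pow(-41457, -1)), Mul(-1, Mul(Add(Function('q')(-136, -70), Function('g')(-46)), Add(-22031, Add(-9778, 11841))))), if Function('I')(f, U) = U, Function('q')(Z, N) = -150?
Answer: Rational(-17660018676, 13819) ≈ -1.2780e+6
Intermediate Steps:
Function('g')(l) = Add(132, l) (Function('g')(l) = Add(l, 132) = Add(132, l))
Add(Mul(Function('I')(Add(8, Mul(-3, -5)), -36), Pow(-41457, -1)), Mul(-1, Mul(Add(Function('q')(-136, -70), Function('g')(-46)), Add(-22031, Add(-9778, 11841))))) = Add(Mul(-36, Pow(-41457, -1)), Mul(-1, Mul(Add(-150, Add(132, -46)), Add(-22031, Add(-9778, 11841))))) = Add(Mul(-36, Rational(-1, 41457)), Mul(-1, Mul(Add(-150, 86), Add(-22031, 2063)))) = Add(Rational(12, 13819), Mul(-1, Mul(-64, -19968))) = Add(Rational(12, 13819), Mul(-1, 1277952)) = Add(Rational(12, 13819), -1277952) = Rational(-17660018676, 13819)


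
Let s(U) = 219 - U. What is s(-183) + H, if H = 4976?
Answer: 5378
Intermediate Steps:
s(-183) + H = (219 - 1*(-183)) + 4976 = (219 + 183) + 4976 = 402 + 4976 = 5378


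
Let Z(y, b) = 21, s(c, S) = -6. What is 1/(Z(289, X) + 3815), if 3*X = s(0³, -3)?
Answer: 1/3836 ≈ 0.00026069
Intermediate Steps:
X = -2 (X = (⅓)*(-6) = -2)
1/(Z(289, X) + 3815) = 1/(21 + 3815) = 1/3836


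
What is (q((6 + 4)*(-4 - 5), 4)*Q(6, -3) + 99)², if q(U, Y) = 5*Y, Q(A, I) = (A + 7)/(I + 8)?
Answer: 22801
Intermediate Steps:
Q(A, I) = (7 + A)/(8 + I)
(q((6 + 4)*(-4 - 5), 4)*Q(6, -3) + 99)² = ((5*4)*((7 + 6)/(8 - 3)) + 99)² = (20*(13/5) + 99)² = (52 + 99)² = 151² = 22801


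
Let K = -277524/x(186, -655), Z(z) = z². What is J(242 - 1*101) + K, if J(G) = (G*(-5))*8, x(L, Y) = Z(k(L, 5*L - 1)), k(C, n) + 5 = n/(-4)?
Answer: -391063848/69277 ≈ -5644.9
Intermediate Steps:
k(C, n) = -5 - n/4 (k(C, n) = -5 + n/(-4) = -5 + n*(-¼) = -5 - n/4)
x(L, Y) = (-19/4 - 5*L/4)² (x(L, Y) = (-5 - (5*L - 1)/4)² = (-5 - (-1 + 5*L)/4)² = (-5 + (¼ - 5*L/4))² = (-19/4 - 5*L/4)²)
J(G) = -40*G (J(G) = -5*G*8 = -40*G)
K = -341568/69277 (K = -277524*16/(19 + 5*186)² = -277524*16/(19 + 930)² = -277524/((1/16)*949²) = -277524/((1/16)*900601) = -277524/900601/16 = -277524*16/900601 = -341568/69277 ≈ -4.9305)
J(242 - 1*101) + K = -40*(242 - 1*101) - 341568/69277 = -40*(242 - 101) - 341568/69277 = -40*141 - 341568/69277 = -5640 - 341568/69277 = -391063848/69277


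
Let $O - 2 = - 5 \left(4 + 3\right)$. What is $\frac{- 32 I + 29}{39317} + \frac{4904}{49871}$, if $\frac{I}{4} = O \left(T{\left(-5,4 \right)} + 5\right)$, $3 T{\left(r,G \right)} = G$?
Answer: $\frac{1528405819}{1960778107} \approx 0.77949$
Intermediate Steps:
$O = -33$ ($O = 2 - 5 \left(4 + 3\right) = 2 - 35 = -33$)
$T{\left(r,G \right)} = \frac{G}{3}$
$I = -836$ ($I = 4 \left(- 33 \left(\frac{1}{3} \cdot 4 + 5\right)\right) = 4 \left(- 33 \left(\frac{4}{3} + 5\right)\right) = 4 \left(\left(-33\right) \frac{19}{3}\right) = 4 \left(-209\right) = -836$)
$\frac{- 32 I + 29}{39317} + \frac{4904}{49871} = \frac{\left(-32\right) \left(-836\right) + 29}{39317} + \frac{4904}{49871} = \left(26752 + 29\right) \frac{1}{39317} + 4904 \cdot \frac{1}{49871} = 26781 \cdot \frac{1}{39317} + \frac{4904}{49871} = \frac{26781}{39317} + \frac{4904}{49871} = \frac{1528405819}{1960778107}$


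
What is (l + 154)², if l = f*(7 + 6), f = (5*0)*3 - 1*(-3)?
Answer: 37249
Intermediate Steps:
f = 3 (f = 0*3 + 3 = 0 + 3 = 3)
l = 39 (l = 3*(7 + 6) = 3*13 = 39)
(l + 154)² = (39 + 154)² = 193² = 37249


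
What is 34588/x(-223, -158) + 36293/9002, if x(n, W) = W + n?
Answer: -297533543/3429762 ≈ -86.750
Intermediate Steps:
34588/x(-223, -158) + 36293/9002 = 34588/(-158 - 223) + 36293/9002 = 34588/(-381) + 36293*(1/9002) = 34588*(-1/381) + 36293/9002 = -34588/381 + 36293/9002 = -297533543/3429762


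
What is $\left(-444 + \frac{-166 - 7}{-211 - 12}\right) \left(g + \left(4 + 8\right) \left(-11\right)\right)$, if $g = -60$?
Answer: $\frac{18977088}{223} \approx 85099.0$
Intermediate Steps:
$\left(-444 + \frac{-166 - 7}{-211 - 12}\right) \left(g + \left(4 + 8\right) \left(-11\right)\right) = \left(-444 + \frac{-166 - 7}{-211 - 12}\right) \left(-60 + \left(4 + 8\right) \left(-11\right)\right) = \left(-444 - \frac{173}{-223}\right) \left(-60 + 12 \left(-11\right)\right) = \left(-444 - - \frac{173}{223}\right) \left(-60 - 132\right) = \left(-444 + \frac{173}{223}\right) \left(-192\right) = \left(- \frac{98839}{223}\right) \left(-192\right) = \frac{18977088}{223}$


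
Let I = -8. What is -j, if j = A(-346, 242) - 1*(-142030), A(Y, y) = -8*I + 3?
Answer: -142097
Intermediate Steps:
A(Y, y) = 67 (A(Y, y) = -8*(-8) + 3 = 64 + 3 = 67)
j = 142097 (j = 67 - 1*(-142030) = 67 + 142030 = 142097)
-j = -1*142097 = -142097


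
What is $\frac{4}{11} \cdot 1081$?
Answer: $\frac{4324}{11} \approx 393.09$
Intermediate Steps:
$\frac{4}{11} \cdot 1081 = \frac{4324}{11}$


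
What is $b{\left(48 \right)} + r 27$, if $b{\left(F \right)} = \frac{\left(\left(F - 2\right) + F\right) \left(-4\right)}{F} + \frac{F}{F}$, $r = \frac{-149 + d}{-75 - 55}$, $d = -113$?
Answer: $\frac{18557}{390} \approx 47.582$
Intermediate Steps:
$r = \frac{131}{65}$ ($r = \frac{-149 - 113}{-75 - 55} = - \frac{262}{-130} = \left(-262\right) \left(- \frac{1}{130}\right) = \frac{131}{65} \approx 2.0154$)
$b{\left(F \right)} = 1 + \frac{8 - 8 F}{F}$ ($b{\left(F \right)} = \frac{\left(\left(-2 + F\right) + F\right) \left(-4\right)}{F} + 1 = \frac{\left(-2 + 2 F\right) \left(-4\right)}{F} + 1 = \frac{8 - 8 F}{F} + 1 = 1 + \frac{8 - 8 F}{F}$)
$b{\left(48 \right)} + r 27 = \left(-7 + \frac{8}{48}\right) + \frac{131}{65} \cdot 27 = \left(-7 + 8 \cdot \frac{1}{48}\right) + \frac{3537}{65} = \left(-7 + \frac{1}{6}\right) + \frac{3537}{65} = - \frac{41}{6} + \frac{3537}{65} = \frac{18557}{390}$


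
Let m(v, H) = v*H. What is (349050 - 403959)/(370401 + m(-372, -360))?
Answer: -18303/168107 ≈ -0.10888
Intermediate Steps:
m(v, H) = H*v
(349050 - 403959)/(370401 + m(-372, -360)) = (349050 - 403959)/(370401 - 360*(-372)) = -54909/(370401 + 133920) = -54909/504321 = -54909*1/504321 = -18303/168107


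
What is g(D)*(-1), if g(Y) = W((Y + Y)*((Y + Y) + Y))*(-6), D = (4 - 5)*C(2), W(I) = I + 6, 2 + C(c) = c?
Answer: 36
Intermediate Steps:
C(c) = -2 + c
W(I) = 6 + I
D = 0 (D = (4 - 5)*(-2 + 2) = -1*0 = 0)
g(Y) = -36 - 36*Y**2 (g(Y) = (6 + (Y + Y)*((Y + Y) + Y))*(-6) = (6 + (2*Y)*(2*Y + Y))*(-6) = (6 + (2*Y)*(3*Y))*(-6) = (6 + 6*Y**2)*(-6) = -36 - 36*Y**2)
g(D)*(-1) = (-36 - 36*0**2)*(-1) = (-36 - 36*0)*(-1) = (-36 + 0)*(-1) = -36*(-1) = 36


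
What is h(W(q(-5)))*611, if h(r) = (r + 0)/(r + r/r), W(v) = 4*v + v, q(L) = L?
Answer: 15275/24 ≈ 636.46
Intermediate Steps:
W(v) = 5*v
h(r) = r/(1 + r) (h(r) = r/(r + 1) = r/(1 + r))
h(W(q(-5)))*611 = ((5*(-5))/(1 + 5*(-5)))*611 = -25/(1 - 25)*611 = -25/(-24)*611 = -25*(-1/24)*611 = (25/24)*611 = 15275/24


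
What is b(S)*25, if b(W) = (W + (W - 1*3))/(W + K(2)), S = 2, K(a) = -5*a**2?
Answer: -25/18 ≈ -1.3889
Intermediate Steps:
b(W) = (-3 + 2*W)/(-20 + W) (b(W) = (W + (W - 1*3))/(W - 5*2**2) = (W + (W - 3))/(W - 5*4) = (W + (-3 + W))/(W - 20) = (-3 + 2*W)/(-20 + W))
b(S)*25 = ((-3 + 2*2)/(-20 + 2))*25 = ((-3 + 4)/(-18))*25 = -1/18*1*25 = -1/18*25 = -25/18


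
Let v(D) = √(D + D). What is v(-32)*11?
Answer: 88*I ≈ 88.0*I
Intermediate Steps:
v(D) = √2*√D (v(D) = √(2*D) = √2*√D)
v(-32)*11 = (√2*√(-32))*11 = (√2*(4*I*√2))*11 = (8*I)*11 = 88*I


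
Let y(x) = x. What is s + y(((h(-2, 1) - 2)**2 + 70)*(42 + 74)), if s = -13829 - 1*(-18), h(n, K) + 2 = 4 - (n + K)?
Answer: -5575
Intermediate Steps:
h(n, K) = 2 - K - n (h(n, K) = -2 + (4 - (n + K)) = -2 + (4 - (K + n)) = -2 + (4 + (-K - n)) = -2 + (4 - K - n) = 2 - K - n)
s = -13811 (s = -13829 + 18 = -13811)
s + y(((h(-2, 1) - 2)**2 + 70)*(42 + 74)) = -13811 + (((2 - 1*1 - 1*(-2)) - 2)**2 + 70)*(42 + 74) = -13811 + (((2 - 1 + 2) - 2)**2 + 70)*116 = -13811 + ((3 - 2)**2 + 70)*116 = -13811 + (1**2 + 70)*116 = -13811 + (1 + 70)*116 = -13811 + 71*116 = -13811 + 8236 = -5575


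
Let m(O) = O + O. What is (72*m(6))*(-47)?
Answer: -40608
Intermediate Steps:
m(O) = 2*O
(72*m(6))*(-47) = (72*(2*6))*(-47) = (72*12)*(-47) = 864*(-47) = -40608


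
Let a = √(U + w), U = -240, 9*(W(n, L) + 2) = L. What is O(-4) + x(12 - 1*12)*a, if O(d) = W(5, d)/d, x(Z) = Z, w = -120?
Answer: 11/18 ≈ 0.61111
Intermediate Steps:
W(n, L) = -2 + L/9
O(d) = (-2 + d/9)/d
a = 6*I*√10 (a = √(-240 - 120) = √(-360) = 6*I*√10 ≈ 18.974*I)
O(-4) + x(12 - 1*12)*a = (⅑)*(-18 - 4)/(-4) + (12 - 1*12)*(6*I*√10) = (⅑)*(-¼)*(-22) + (12 - 12)*(6*I*√10) = 11/18 + 0*(6*I*√10) = 11/18 + 0 = 11/18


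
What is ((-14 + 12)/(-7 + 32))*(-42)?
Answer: 84/25 ≈ 3.3600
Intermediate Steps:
((-14 + 12)/(-7 + 32))*(-42) = -2/25*(-42) = 84/25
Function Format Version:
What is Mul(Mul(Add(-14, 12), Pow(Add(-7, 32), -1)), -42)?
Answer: Rational(84, 25) ≈ 3.3600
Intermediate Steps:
Mul(Mul(Add(-14, 12), Pow(Add(-7, 32), -1)), -42) = Mul(Mul(-2, Pow(25, -1)), -42) = Mul(Mul(-2, Rational(1, 25)), -42) = Mul(Rational(-2, 25), -42) = Rational(84, 25)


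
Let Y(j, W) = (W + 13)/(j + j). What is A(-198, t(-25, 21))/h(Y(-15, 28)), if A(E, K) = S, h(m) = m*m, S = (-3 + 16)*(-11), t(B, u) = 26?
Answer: -128700/1681 ≈ -76.562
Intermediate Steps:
S = -143 (S = 13*(-11) = -143)
Y(j, W) = (13 + W)/(2*j) (Y(j, W) = (13 + W)/((2*j)) = (13 + W)*(1/(2*j)) = (13 + W)/(2*j))
h(m) = m**2
A(E, K) = -143
A(-198, t(-25, 21))/h(Y(-15, 28)) = -143*900/(13 + 28)**2 = -143/(((1/2)*(-1/15)*41)**2) = -143/((-41/30)**2) = -143/1681/900 = -143*900/1681 = -128700/1681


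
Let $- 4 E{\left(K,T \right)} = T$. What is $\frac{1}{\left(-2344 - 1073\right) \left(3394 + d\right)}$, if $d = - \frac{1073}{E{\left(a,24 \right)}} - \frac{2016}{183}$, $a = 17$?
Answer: $- \frac{122}{1484828875} \approx -8.2164 \cdot 10^{-8}$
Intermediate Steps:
$E{\left(K,T \right)} = - \frac{T}{4}$
$d = \frac{61421}{366}$ ($d = - \frac{1073}{\left(- \frac{1}{4}\right) 24} - \frac{2016}{183} = - \frac{1073}{-6} - \frac{672}{61} = \left(-1073\right) \left(- \frac{1}{6}\right) - \frac{672}{61} = \frac{1073}{6} - \frac{672}{61} = \frac{61421}{366} \approx 167.82$)
$\frac{1}{\left(-2344 - 1073\right) \left(3394 + d\right)} = \frac{1}{\left(-2344 - 1073\right) \left(3394 + \frac{61421}{366}\right)} = \frac{1}{\left(-3417\right) \frac{1303625}{366}} = \frac{1}{- \frac{1484828875}{122}} = - \frac{122}{1484828875}$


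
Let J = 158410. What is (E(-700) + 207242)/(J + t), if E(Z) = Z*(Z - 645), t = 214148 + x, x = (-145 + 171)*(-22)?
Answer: 574371/185993 ≈ 3.0881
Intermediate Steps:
x = -572 (x = 26*(-22) = -572)
t = 213576 (t = 214148 - 572 = 213576)
E(Z) = Z*(-645 + Z)
(E(-700) + 207242)/(J + t) = (-700*(-645 - 700) + 207242)/(158410 + 213576) = (-700*(-1345) + 207242)/371986 = (941500 + 207242)*(1/371986) = 1148742*(1/371986) = 574371/185993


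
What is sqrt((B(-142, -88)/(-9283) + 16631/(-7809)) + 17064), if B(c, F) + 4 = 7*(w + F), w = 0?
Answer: sqrt(89659411156000257405)/72490947 ≈ 130.62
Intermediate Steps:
B(c, F) = -4 + 7*F (B(c, F) = -4 + 7*(0 + F) = -4 + 7*F)
sqrt((B(-142, -88)/(-9283) + 16631/(-7809)) + 17064) = sqrt(((-4 + 7*(-88))/(-9283) + 16631/(-7809)) + 17064) = sqrt(((-4 - 616)*(-1/9283) + 16631*(-1/7809)) + 17064) = sqrt((-620*(-1/9283) - 16631/7809) + 17064) = sqrt((620/9283 - 16631/7809) + 17064) = sqrt(-149543993/72490947 + 17064) = sqrt(1236835975615/72490947) = sqrt(89659411156000257405)/72490947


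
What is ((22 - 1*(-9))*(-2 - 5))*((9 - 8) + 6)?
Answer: -1519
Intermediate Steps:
((22 - 1*(-9))*(-2 - 5))*((9 - 8) + 6) = ((22 + 9)*(-7))*(1 + 6) = (31*(-7))*7 = -217*7 = -1519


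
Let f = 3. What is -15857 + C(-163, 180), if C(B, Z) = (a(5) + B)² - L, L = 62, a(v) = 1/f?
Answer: 94873/9 ≈ 10541.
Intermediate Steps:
a(v) = ⅓ (a(v) = 1/3 = ⅓)
C(B, Z) = -62 + (⅓ + B)² (C(B, Z) = (⅓ + B)² - 1*62 = (⅓ + B)² - 62 = -62 + (⅓ + B)²)
-15857 + C(-163, 180) = -15857 + (-62 + (1 + 3*(-163))²/9) = -15857 + (-62 + (1 - 489)²/9) = -15857 + (-62 + (⅑)*(-488)²) = -15857 + (-62 + (⅑)*238144) = -15857 + (-62 + 238144/9) = -15857 + 237586/9 = 94873/9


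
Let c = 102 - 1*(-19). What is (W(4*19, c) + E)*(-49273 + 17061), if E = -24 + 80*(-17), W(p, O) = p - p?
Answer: 44581408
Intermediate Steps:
c = 121 (c = 102 + 19 = 121)
W(p, O) = 0
E = -1384 (E = -24 - 1360 = -1384)
(W(4*19, c) + E)*(-49273 + 17061) = (0 - 1384)*(-49273 + 17061) = -1384*(-32212) = 44581408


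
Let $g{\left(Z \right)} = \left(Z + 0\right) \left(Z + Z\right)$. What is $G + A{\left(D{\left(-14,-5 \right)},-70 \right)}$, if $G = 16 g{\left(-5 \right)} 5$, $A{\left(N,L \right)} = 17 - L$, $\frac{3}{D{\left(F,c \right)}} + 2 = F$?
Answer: $4087$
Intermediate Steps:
$g{\left(Z \right)} = 2 Z^{2}$ ($g{\left(Z \right)} = Z 2 Z = 2 Z^{2}$)
$D{\left(F,c \right)} = \frac{3}{-2 + F}$
$G = 4000$ ($G = 16 \cdot 2 \left(-5\right)^{2} \cdot 5 = 16 \cdot 2 \cdot 25 \cdot 5 = 16 \cdot 50 \cdot 5 = 800 \cdot 5 = 4000$)
$G + A{\left(D{\left(-14,-5 \right)},-70 \right)} = 4000 + \left(17 - -70\right) = 4000 + \left(17 + 70\right) = 4000 + 87 = 4087$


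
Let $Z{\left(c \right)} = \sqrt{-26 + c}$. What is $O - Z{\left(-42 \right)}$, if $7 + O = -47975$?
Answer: $-47982 - 2 i \sqrt{17} \approx -47982.0 - 8.2462 i$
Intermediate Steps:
$O = -47982$ ($O = -7 - 47975 = -47982$)
$O - Z{\left(-42 \right)} = -47982 - \sqrt{-26 - 42} = -47982 - \sqrt{-68} = -47982 - 2 i \sqrt{17}$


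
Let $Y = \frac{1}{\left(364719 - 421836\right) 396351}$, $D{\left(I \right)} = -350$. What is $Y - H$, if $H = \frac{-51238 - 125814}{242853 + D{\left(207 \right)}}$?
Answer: $\frac{4008170467379981}{5489875081387701} \approx 0.7301$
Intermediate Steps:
$H = - \frac{177052}{242503}$ ($H = \frac{-51238 - 125814}{242853 - 350} = - \frac{177052}{242503} \approx -0.7301$)
$Y = - \frac{1}{22638380067}$ ($Y = \frac{1}{-57117} \cdot \frac{1}{396351} = \left(- \frac{1}{57117}\right) \frac{1}{396351} = - \frac{1}{22638380067} \approx -4.4173 \cdot 10^{-11}$)
$Y - H = - \frac{1}{22638380067} - - \frac{177052}{242503} = - \frac{1}{22638380067} + \frac{177052}{242503} = \frac{4008170467379981}{5489875081387701}$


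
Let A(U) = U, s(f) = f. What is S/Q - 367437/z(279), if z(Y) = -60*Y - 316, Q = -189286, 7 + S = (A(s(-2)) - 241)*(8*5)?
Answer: 490961857/22735648 ≈ 21.594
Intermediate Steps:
S = -9727 (S = -7 + (-2 - 241)*(8*5) = -7 - 243*40 = -7 - 9720 = -9727)
z(Y) = -316 - 60*Y
S/Q - 367437/z(279) = -9727/(-189286) - 367437/(-316 - 60*279) = -9727*(-1/189286) - 367437/(-316 - 16740) = 137/2666 - 367437/(-17056) = 137/2666 - 367437*(-1/17056) = 137/2666 + 367437/17056 = 490961857/22735648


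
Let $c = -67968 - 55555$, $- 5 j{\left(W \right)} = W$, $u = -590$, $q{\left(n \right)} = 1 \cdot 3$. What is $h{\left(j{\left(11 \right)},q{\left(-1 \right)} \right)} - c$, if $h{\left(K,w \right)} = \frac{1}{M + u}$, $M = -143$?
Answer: $\frac{90542358}{733} \approx 1.2352 \cdot 10^{5}$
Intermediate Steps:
$q{\left(n \right)} = 3$
$j{\left(W \right)} = - \frac{W}{5}$
$h{\left(K,w \right)} = - \frac{1}{733}$ ($h{\left(K,w \right)} = \frac{1}{-143 - 590} = \frac{1}{-733} = - \frac{1}{733}$)
$c = -123523$ ($c = -67968 - 55555 = -123523$)
$h{\left(j{\left(11 \right)},q{\left(-1 \right)} \right)} - c = - \frac{1}{733} - -123523 = - \frac{1}{733} + 123523 = \frac{90542358}{733}$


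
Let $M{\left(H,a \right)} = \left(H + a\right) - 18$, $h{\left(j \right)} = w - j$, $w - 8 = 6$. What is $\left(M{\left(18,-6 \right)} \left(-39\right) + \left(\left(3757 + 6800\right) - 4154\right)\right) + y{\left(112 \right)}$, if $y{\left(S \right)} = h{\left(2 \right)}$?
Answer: $6649$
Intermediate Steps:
$w = 14$ ($w = 8 + 6 = 14$)
$h{\left(j \right)} = 14 - j$
$M{\left(H,a \right)} = -18 + H + a$
$y{\left(S \right)} = 12$ ($y{\left(S \right)} = 14 - 2 = 12$)
$\left(M{\left(18,-6 \right)} \left(-39\right) + \left(\left(3757 + 6800\right) - 4154\right)\right) + y{\left(112 \right)} = \left(\left(-18 + 18 - 6\right) \left(-39\right) + \left(\left(3757 + 6800\right) - 4154\right)\right) + 12 = \left(\left(-6\right) \left(-39\right) + \left(10557 - 4154\right)\right) + 12 = \left(234 + 6403\right) + 12 = 6637 + 12 = 6649$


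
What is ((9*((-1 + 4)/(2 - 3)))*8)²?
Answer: 46656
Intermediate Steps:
((9*((-1 + 4)/(2 - 3)))*8)² = ((9*(3/(-1)))*8)² = ((9*(3*(-1)))*8)² = ((9*(-3))*8)² = (-27*8)² = (-216)² = 46656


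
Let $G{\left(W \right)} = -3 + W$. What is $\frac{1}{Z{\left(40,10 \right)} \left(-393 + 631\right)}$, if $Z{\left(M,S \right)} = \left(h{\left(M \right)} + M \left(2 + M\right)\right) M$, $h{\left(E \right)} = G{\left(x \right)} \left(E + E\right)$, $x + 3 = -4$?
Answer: $\frac{1}{8377600} \approx 1.1937 \cdot 10^{-7}$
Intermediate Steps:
$x = -7$ ($x = -3 - 4 = -7$)
$h{\left(E \right)} = - 20 E$ ($h{\left(E \right)} = \left(-3 - 7\right) \left(E + E\right) = - 10 \cdot 2 E = - 20 E$)
$Z{\left(M,S \right)} = M \left(- 20 M + M \left(2 + M\right)\right)$ ($Z{\left(M,S \right)} = \left(- 20 M + M \left(2 + M\right)\right) M = M \left(- 20 M + M \left(2 + M\right)\right)$)
$\frac{1}{Z{\left(40,10 \right)} \left(-393 + 631\right)} = \frac{1}{40^{2} \left(-18 + 40\right) \left(-393 + 631\right)} = \frac{1}{1600 \cdot 22 \cdot 238} = \frac{1}{35200 \cdot 238} = \frac{1}{8377600}$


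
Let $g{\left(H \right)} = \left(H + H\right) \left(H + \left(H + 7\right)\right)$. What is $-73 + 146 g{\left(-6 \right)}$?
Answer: $8687$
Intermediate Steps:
$g{\left(H \right)} = 2 H \left(7 + 2 H\right)$ ($g{\left(H \right)} = 2 H \left(H + \left(7 + H\right)\right) = 2 H \left(7 + 2 H\right)$)
$-73 + 146 g{\left(-6 \right)} = -73 + 146 \cdot 2 \left(-6\right) \left(7 + 2 \left(-6\right)\right) = -73 + 146 \cdot 2 \left(-6\right) \left(7 - 12\right) = -73 + 146 \cdot 2 \left(-6\right) \left(-5\right) = -73 + 146 \cdot 60 = -73 + 8760 = 8687$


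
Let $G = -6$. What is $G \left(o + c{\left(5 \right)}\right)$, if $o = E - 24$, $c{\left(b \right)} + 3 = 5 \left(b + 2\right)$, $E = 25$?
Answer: $-198$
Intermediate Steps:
$c{\left(b \right)} = 7 + 5 b$ ($c{\left(b \right)} = -3 + 5 \left(b + 2\right) = -3 + 5 \left(2 + b\right) = -3 + \left(10 + 5 b\right) = 7 + 5 b$)
$o = 1$ ($o = 25 - 24 = 1$)
$G \left(o + c{\left(5 \right)}\right) = - 6 \left(1 + \left(7 + 5 \cdot 5\right)\right) = - 6 \left(1 + \left(7 + 25\right)\right) = - 6 \left(1 + 32\right) = \left(-6\right) 33 = -198$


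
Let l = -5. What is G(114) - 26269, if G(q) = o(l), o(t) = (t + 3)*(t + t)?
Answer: -26249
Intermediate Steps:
o(t) = 2*t*(3 + t) (o(t) = (3 + t)*(2*t) = 2*t*(3 + t))
G(q) = 20 (G(q) = 2*(-5)*(3 - 5) = 2*(-5)*(-2) = 20)
G(114) - 26269 = 20 - 26269 = -26249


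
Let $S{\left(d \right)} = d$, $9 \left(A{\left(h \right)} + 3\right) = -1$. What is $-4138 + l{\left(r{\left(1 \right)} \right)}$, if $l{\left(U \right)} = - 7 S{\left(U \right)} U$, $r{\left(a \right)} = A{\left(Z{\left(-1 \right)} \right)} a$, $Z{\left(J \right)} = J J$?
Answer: $- \frac{340666}{81} \approx -4205.8$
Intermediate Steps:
$Z{\left(J \right)} = J^{2}$
$A{\left(h \right)} = - \frac{28}{9}$ ($A{\left(h \right)} = -3 + \frac{1}{9} \left(-1\right) = -3 - \frac{1}{9} = - \frac{28}{9}$)
$r{\left(a \right)} = - \frac{28 a}{9}$
$l{\left(U \right)} = - 7 U^{2}$ ($l{\left(U \right)} = - 7 U U = - 7 U^{2}$)
$-4138 + l{\left(r{\left(1 \right)} \right)} = -4138 - 7 \left(\left(- \frac{28}{9}\right) 1\right)^{2} = -4138 - 7 \left(- \frac{28}{9}\right)^{2} = -4138 - \frac{5488}{81} = - \frac{340666}{81}$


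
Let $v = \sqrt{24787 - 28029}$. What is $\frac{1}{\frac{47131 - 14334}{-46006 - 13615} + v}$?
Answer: $- \frac{1955389937}{11525295167331} - \frac{3554663641 i \sqrt{3242}}{11525295167331} \approx -0.00016966 - 0.017561 i$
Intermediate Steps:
$v = i \sqrt{3242}$ ($v = \sqrt{-3242} = i \sqrt{3242} \approx 56.939 i$)
$\frac{1}{\frac{47131 - 14334}{-46006 - 13615} + v} = \frac{1}{\frac{47131 - 14334}{-46006 - 13615} + i \sqrt{3242}} = \frac{1}{\frac{32797}{-59621} + i \sqrt{3242}} = \frac{1}{32797 \left(- \frac{1}{59621}\right) + i \sqrt{3242}} = \frac{1}{- \frac{32797}{59621} + i \sqrt{3242}}$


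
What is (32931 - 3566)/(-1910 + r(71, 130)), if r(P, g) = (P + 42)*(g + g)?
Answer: 5873/5494 ≈ 1.0690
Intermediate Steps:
r(P, g) = 2*g*(42 + P) (r(P, g) = (42 + P)*(2*g) = 2*g*(42 + P))
(32931 - 3566)/(-1910 + r(71, 130)) = (32931 - 3566)/(-1910 + 2*130*(42 + 71)) = 29365/(-1910 + 2*130*113) = 29365/(-1910 + 29380) = 29365/27470 = 29365*(1/27470) = 5873/5494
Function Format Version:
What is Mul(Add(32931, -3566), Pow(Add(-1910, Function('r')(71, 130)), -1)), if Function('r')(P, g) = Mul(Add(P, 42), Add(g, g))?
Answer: Rational(5873, 5494) ≈ 1.0690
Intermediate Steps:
Function('r')(P, g) = Mul(2, g, Add(42, P)) (Function('r')(P, g) = Mul(Add(42, P), Mul(2, g)) = Mul(2, g, Add(42, P)))
Mul(Add(32931, -3566), Pow(Add(-1910, Function('r')(71, 130)), -1)) = Mul(Add(32931, -3566), Pow(Add(-1910, Mul(2, 130, Add(42, 71))), -1)) = Mul(29365, Pow(Add(-1910, Mul(2, 130, 113)), -1)) = Mul(29365, Pow(Add(-1910, 29380), -1)) = Mul(29365, Pow(27470, -1)) = Mul(29365, Rational(1, 27470)) = Rational(5873, 5494)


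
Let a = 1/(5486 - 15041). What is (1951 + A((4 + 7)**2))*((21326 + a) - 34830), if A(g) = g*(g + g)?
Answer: -1343338836331/3185 ≈ -4.2177e+8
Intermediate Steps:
a = -1/9555 (a = 1/(-9555) = -1/9555 ≈ -0.00010466)
A(g) = 2*g**2 (A(g) = g*(2*g) = 2*g**2)
(1951 + A((4 + 7)**2))*((21326 + a) - 34830) = (1951 + 2*((4 + 7)**2)**2)*((21326 - 1/9555) - 34830) = (1951 + 2*(11**2)**2)*(203769929/9555 - 34830) = (1951 + 2*121**2)*(-129030721/9555) = (1951 + 2*14641)*(-129030721/9555) = (1951 + 29282)*(-129030721/9555) = 31233*(-129030721/9555) = -1343338836331/3185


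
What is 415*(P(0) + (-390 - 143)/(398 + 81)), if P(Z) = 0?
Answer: -221195/479 ≈ -461.79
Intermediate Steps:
415*(P(0) + (-390 - 143)/(398 + 81)) = 415*(0 + (-390 - 143)/(398 + 81)) = 415*(0 - 533/479) = 415*(-533/479) = -221195/479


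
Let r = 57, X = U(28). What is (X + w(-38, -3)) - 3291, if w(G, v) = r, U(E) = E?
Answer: -3206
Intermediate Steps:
X = 28
w(G, v) = 57
(X + w(-38, -3)) - 3291 = (28 + 57) - 3291 = 85 - 3291 = -3206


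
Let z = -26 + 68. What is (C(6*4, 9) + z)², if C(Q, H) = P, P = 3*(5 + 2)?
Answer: 3969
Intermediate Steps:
z = 42
P = 21 (P = 3*7 = 21)
C(Q, H) = 21
(C(6*4, 9) + z)² = (21 + 42)² = 63² = 3969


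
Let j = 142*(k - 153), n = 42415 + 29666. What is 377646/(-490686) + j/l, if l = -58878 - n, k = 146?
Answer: -8161400105/10709957979 ≈ -0.76204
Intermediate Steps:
n = 72081
j = -994 (j = 142*(146 - 153) = 142*(-7) = -994)
l = -130959 (l = -58878 - 1*72081 = -58878 - 72081 = -130959)
377646/(-490686) + j/l = 377646/(-490686) - 994/(-130959) = 377646*(-1/490686) - 994*(-1/130959) = -62941/81781 + 994/130959 = -8161400105/10709957979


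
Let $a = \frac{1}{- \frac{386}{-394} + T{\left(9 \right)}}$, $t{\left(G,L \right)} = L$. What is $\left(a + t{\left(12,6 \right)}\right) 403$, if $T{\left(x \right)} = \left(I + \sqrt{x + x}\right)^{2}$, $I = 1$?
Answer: $\frac{41688010}{17067} - \frac{504517 \sqrt{2}}{68268} \approx 2432.2$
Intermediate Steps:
$T{\left(x \right)} = \left(1 + \sqrt{2} \sqrt{x}\right)^{2}$ ($T{\left(x \right)} = \left(1 + \sqrt{x + x}\right)^{2} = \left(1 + \sqrt{2 x}\right)^{2} = \left(1 + \sqrt{2} \sqrt{x}\right)^{2}$)
$a = \frac{1}{\frac{193}{197} + \left(1 + 3 \sqrt{2}\right)^{2}}$ ($a = \frac{1}{- \frac{386}{-394} + \left(1 + \sqrt{2} \sqrt{9}\right)^{2}} = \frac{1}{\left(-386\right) \left(- \frac{1}{394}\right) + \left(1 + \sqrt{2} \cdot 3\right)^{2}} = \frac{1}{\frac{193}{197} + \left(1 + 3 \sqrt{2}\right)^{2}} \approx 0.035131$)
$\left(a + t{\left(12,6 \right)}\right) 403 = \left(\left(\frac{32308}{529077} - \frac{38809 \sqrt{2}}{2116308}\right) + 6\right) 403 = \left(\frac{3206770}{529077} - \frac{38809 \sqrt{2}}{2116308}\right) 403 = \frac{41688010}{17067} - \frac{504517 \sqrt{2}}{68268}$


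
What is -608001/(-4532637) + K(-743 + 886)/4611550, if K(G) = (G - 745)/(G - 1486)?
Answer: 627590400859854/4678672256220175 ≈ 0.13414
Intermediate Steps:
K(G) = (-745 + G)/(-1486 + G)
-608001/(-4532637) + K(-743 + 886)/4611550 = -608001/(-4532637) + ((-745 + (-743 + 886))/(-1486 + (-743 + 886)))/4611550 = -608001*(-1/4532637) + ((-745 + 143)/(-1486 + 143))*(1/4611550) = 202667/1510879 + (-602/(-1343))*(1/4611550) = 202667/1510879 - 1/1343*(-602)*(1/4611550) = 202667/1510879 + (602/1343)*(1/4611550) = 202667/1510879 + 301/3096655825 = 627590400859854/4678672256220175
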